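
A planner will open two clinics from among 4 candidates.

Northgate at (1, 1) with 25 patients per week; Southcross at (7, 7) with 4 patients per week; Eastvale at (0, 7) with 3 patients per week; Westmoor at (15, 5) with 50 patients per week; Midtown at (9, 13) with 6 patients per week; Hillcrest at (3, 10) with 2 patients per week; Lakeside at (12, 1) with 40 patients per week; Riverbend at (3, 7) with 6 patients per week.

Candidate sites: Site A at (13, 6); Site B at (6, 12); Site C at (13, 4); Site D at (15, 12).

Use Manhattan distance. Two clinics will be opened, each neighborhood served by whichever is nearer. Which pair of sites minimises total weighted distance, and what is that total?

{Site B, Site C}, total 824

Evaluate every pair (each demand assigned to the nearer of the two):
  {Site B, Site C}: total = 824
  {Site A, Site C}: total = 915
  {Site C, Site D}: total = 917
  {Site A, Site B}: total = 929
  {Site A, Site D}: total = 1021
  {Site B, Site D}: total = 1449
Best pair: {Site B, Site C} with total 824.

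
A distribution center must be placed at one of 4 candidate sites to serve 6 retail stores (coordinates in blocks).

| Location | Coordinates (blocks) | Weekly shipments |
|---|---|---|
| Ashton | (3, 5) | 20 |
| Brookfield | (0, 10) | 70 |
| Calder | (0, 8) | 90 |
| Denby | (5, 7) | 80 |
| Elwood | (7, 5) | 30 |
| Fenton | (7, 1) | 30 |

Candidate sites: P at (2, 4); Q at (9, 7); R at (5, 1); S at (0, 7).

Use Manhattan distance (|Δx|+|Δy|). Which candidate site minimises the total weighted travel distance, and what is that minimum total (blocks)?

Total weighted distance at each candidate:
  P (2, 4): total = 2040
  Q (9, 7): total = 2580
  R (5, 1): total = 2900
  S (0, 7): total = 1460
Minimum is at S with total 1460 blocks.

S, total 1460 blocks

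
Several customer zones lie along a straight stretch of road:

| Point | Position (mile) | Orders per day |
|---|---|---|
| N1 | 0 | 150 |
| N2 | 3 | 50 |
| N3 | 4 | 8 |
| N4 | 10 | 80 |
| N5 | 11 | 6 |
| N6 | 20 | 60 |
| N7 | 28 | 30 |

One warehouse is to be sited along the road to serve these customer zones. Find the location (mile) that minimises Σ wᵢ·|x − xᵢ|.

For a sum of weighted absolute distances on a line, the optimum is the weighted median (not the mean). Total weight W = 384; half-weight = 192.
Sort by position and accumulate weight:
  mile 0 (N1, w=150) → cum 150
  mile 3 (N2, w=50) → cum 200  ≥ 192 → median here
  mile 4 (N3, w=8) → cum 208
  mile 10 (N4, w=80) → cum 288
  mile 11 (N5, w=6) → cum 294
  mile 20 (N6, w=60) → cum 354
  mile 28 (N7, w=30) → cum 384
Optimal location: mile 3.

x = 3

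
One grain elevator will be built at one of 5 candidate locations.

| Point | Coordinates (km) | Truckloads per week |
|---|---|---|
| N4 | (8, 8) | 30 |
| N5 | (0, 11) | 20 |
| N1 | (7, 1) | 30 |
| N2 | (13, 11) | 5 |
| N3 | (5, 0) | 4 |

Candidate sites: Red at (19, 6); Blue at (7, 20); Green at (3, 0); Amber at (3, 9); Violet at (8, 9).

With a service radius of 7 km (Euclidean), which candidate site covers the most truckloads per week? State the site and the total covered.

Amber, covering 50

Coverage radius r = 7 km; a point is covered iff (Δx)²+(Δy)² ≤ 7² = 49.
  Red (19, 6): covers {none} → 0
  Blue (7, 20): covers {none} → 0
  Green (3, 0): covers {N1, N3} → 34
  Amber (3, 9): covers {N4, N5} → 50
  Violet (8, 9): covers {N4, N2} → 35
Maximum coverage at Amber: 50 truckloads per week.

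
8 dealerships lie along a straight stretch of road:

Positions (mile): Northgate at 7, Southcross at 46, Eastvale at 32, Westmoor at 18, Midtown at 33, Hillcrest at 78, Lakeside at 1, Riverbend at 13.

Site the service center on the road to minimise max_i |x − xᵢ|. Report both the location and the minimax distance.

The 1-center on a line is the midpoint of the two extreme points: leftmost at 1, rightmost at 78.
Optimal location = (1 + 78)/2 = 39.5; maximum distance = (78 − 1)/2 = 38.5.

location 39.5, max distance 38.5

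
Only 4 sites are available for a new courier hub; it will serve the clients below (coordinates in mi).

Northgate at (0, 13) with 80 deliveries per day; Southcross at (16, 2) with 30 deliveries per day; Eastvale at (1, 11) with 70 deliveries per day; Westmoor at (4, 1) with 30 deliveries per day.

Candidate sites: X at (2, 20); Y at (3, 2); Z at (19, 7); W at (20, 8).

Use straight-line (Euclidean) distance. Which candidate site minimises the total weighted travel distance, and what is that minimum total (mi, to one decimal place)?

Y, total 1989.9 mi

Total weighted distance at each candidate:
  X (2, 20): total = 2473.5
  Y (3, 2): total = 1989.9
  Z (19, 7): total = 3544.3
  W (20, 8): total = 3736.0
Minimum is at Y with total 1989.9 mi.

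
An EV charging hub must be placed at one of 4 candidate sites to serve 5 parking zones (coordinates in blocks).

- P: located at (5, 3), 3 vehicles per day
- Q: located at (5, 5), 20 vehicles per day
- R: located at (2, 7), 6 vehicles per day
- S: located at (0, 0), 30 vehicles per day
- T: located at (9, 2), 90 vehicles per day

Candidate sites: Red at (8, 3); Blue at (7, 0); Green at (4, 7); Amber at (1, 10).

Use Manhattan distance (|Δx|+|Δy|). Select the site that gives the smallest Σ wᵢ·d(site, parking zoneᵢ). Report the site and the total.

Total weighted distance at each candidate:
  Red (8, 3): total = 679
  Blue (7, 0): total = 797
  Green (4, 7): total = 1317
  Amber (1, 10): total = 2007
Minimum is at Red with total 679 blocks.

Red, total 679 blocks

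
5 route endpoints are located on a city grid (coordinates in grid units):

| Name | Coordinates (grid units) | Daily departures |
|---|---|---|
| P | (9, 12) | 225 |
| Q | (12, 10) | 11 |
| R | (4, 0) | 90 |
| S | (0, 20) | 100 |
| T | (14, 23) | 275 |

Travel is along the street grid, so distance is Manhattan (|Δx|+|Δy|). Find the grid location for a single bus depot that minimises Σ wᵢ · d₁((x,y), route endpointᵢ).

Manhattan distance separates: Σwᵢ(|x−xᵢ|+|y−yᵢ|) = Σwᵢ|x−xᵢ| + Σwᵢ|y−yᵢ|, so x and y are optimised independently as 1-D weighted medians.
Total weight W = 701; half = 350.5.
x-coordinate, sorted with cumulative weight:
  x=0 (S, w=100) cum 100
  x=4 (R, w=90) cum 190
  x=9 (P, w=225) cum 415  ← median
  x=12 (Q, w=11) cum 426
  x=14 (T, w=275) cum 701
⇒ x* = 9
y-coordinate, sorted with cumulative weight:
  y=0 (R, w=90) cum 90
  y=10 (Q, w=11) cum 101
  y=12 (P, w=225) cum 326
  y=20 (S, w=100) cum 426  ← median
  y=23 (T, w=275) cum 701
⇒ y* = 20

(9, 20)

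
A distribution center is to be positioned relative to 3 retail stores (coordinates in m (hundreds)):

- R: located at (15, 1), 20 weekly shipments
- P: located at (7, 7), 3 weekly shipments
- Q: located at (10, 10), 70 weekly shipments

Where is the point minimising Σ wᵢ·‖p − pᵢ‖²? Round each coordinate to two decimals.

(10.98, 7.97)

The minimiser of Σwᵢ‖p−pᵢ‖² is the weighted centroid p* = (Σwᵢpᵢ)/(Σwᵢ).
Σwᵢ = 93.
Σwᵢxᵢ = 20·15 + 3·7 + 70·10 = 1021.
Σwᵢyᵢ = 20·1 + 3·7 + 70·10 = 741.
x* = 1021/93 = 10.98, y* = 741/93 = 7.97.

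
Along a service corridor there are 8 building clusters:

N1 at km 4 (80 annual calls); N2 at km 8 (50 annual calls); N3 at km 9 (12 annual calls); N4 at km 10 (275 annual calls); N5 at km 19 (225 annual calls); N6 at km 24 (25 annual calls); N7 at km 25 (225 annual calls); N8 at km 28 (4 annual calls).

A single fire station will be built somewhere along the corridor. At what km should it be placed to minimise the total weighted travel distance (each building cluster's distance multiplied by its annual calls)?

x = 19

For a sum of weighted absolute distances on a line, the optimum is the weighted median (not the mean). Total weight W = 896; half-weight = 448.
Sort by position and accumulate weight:
  km 4 (N1, w=80) → cum 80
  km 8 (N2, w=50) → cum 130
  km 9 (N3, w=12) → cum 142
  km 10 (N4, w=275) → cum 417
  km 19 (N5, w=225) → cum 642  ≥ 448 → median here
  km 24 (N6, w=25) → cum 667
  km 25 (N7, w=225) → cum 892
  km 28 (N8, w=4) → cum 896
Optimal location: km 19.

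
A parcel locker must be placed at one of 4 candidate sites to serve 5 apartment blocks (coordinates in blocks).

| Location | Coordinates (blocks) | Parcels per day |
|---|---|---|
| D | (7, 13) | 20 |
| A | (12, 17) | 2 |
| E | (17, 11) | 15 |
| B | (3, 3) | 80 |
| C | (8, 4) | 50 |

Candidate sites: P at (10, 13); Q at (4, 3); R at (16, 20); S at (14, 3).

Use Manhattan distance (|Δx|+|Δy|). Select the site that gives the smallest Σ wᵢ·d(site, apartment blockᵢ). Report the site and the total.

Q, total 949 blocks

Total weighted distance at each candidate:
  P (10, 13): total = 2117
  Q (4, 3): total = 949
  R (16, 20): total = 4084
  S (14, 3): total = 1767
Minimum is at Q with total 949 blocks.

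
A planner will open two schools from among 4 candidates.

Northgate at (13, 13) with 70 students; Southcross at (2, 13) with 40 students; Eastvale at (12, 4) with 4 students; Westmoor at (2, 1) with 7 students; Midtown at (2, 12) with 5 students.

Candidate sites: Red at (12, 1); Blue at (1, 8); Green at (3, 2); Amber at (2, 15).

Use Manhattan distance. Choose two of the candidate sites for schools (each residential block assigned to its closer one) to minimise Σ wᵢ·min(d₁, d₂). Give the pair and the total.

Evaluate every pair (each demand assigned to the nearer of the two):
  {Green, Amber}: total = 1063
  {Red, Amber}: total = 1087
  {Blue, Amber}: total = 1121
  {Red, Blue}: total = 1243
  {Red, Green}: total = 1471
  {Blue, Green}: total = 1513
Best pair: {Green, Amber} with total 1063.

{Green, Amber}, total 1063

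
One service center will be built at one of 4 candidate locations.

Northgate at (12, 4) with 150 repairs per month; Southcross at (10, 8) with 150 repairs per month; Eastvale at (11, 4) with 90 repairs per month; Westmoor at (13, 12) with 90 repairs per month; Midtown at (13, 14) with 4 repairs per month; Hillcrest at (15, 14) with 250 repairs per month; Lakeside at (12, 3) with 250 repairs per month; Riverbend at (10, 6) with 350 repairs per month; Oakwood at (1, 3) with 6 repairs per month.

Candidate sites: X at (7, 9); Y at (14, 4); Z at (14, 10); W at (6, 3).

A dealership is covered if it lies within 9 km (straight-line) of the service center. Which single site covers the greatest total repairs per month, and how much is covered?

Coverage radius r = 9 km; a point is covered iff (Δx)²+(Δy)² ≤ 9² = 81.
  X (7, 9): covers {Northgate, Southcross, Eastvale, Westmoor, Midtown, Lakeside, Riverbend, Oakwood} → 1090
  Y (14, 4): covers {Northgate, Southcross, Eastvale, Westmoor, Lakeside, Riverbend} → 1080
  Z (14, 10): covers {Northgate, Southcross, Eastvale, Westmoor, Midtown, Hillcrest, Lakeside, Riverbend} → 1334
  W (6, 3): covers {Northgate, Southcross, Eastvale, Lakeside, Riverbend, Oakwood} → 996
Maximum coverage at Z: 1334 repairs per month.

Z, covering 1334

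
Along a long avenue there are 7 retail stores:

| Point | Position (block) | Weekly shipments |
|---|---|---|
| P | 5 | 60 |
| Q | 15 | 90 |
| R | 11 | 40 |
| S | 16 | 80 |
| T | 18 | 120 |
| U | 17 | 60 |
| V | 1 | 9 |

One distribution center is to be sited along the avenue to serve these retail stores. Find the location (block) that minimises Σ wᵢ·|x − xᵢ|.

For a sum of weighted absolute distances on a line, the optimum is the weighted median (not the mean). Total weight W = 459; half-weight = 229.5.
Sort by position and accumulate weight:
  block 1 (V, w=9) → cum 9
  block 5 (P, w=60) → cum 69
  block 11 (R, w=40) → cum 109
  block 15 (Q, w=90) → cum 199
  block 16 (S, w=80) → cum 279  ≥ 229.5 → median here
  block 17 (U, w=60) → cum 339
  block 18 (T, w=120) → cum 459
Optimal location: block 16.

x = 16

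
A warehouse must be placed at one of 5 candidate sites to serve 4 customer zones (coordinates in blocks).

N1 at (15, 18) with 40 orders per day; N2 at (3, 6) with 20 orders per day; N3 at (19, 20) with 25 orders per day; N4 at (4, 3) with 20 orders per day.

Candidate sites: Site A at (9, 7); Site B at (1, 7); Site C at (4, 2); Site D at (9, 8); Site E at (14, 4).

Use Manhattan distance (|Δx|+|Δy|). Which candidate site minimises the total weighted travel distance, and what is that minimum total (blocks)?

Total weighted distance at each candidate:
  Site A (9, 7): total = 1575
  Site B (1, 7): total = 1975
  Site C (4, 2): total = 2025
  Site D (9, 8): total = 1550
  Site E (14, 4): total = 1605
Minimum is at Site D with total 1550 blocks.

Site D, total 1550 blocks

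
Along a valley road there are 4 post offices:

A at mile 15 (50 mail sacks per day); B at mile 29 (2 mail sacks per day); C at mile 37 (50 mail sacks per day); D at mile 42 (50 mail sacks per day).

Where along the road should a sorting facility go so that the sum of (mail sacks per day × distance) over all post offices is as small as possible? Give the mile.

For a sum of weighted absolute distances on a line, the optimum is the weighted median (not the mean). Total weight W = 152; half-weight = 76.
Sort by position and accumulate weight:
  mile 15 (A, w=50) → cum 50
  mile 29 (B, w=2) → cum 52
  mile 37 (C, w=50) → cum 102  ≥ 76 → median here
  mile 42 (D, w=50) → cum 152
Optimal location: mile 37.

x = 37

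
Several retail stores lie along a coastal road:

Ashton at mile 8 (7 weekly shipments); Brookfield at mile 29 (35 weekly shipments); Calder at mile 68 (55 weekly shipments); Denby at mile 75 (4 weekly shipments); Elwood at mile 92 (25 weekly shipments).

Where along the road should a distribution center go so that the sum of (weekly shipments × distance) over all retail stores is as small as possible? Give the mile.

x = 68

For a sum of weighted absolute distances on a line, the optimum is the weighted median (not the mean). Total weight W = 126; half-weight = 63.
Sort by position and accumulate weight:
  mile 8 (Ashton, w=7) → cum 7
  mile 29 (Brookfield, w=35) → cum 42
  mile 68 (Calder, w=55) → cum 97  ≥ 63 → median here
  mile 75 (Denby, w=4) → cum 101
  mile 92 (Elwood, w=25) → cum 126
Optimal location: mile 68.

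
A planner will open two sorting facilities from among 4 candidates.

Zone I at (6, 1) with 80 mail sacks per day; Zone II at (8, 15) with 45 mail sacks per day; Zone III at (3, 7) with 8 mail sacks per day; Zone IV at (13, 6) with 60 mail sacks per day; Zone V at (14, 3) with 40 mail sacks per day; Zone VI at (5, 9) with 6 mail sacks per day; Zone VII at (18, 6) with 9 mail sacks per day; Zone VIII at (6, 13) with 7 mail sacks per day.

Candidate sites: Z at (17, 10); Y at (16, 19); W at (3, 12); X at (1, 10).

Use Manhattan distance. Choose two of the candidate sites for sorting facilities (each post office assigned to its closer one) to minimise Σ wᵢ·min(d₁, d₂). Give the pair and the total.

Evaluate every pair (each demand assigned to the nearer of the two):
  {Z, W}: total = 2503
  {Z, X}: total = 2711
  {Z, Y}: total = 3377
  {Y, W}: total = 3393
  {W, X}: total = 3527
  {Y, X}: total = 3601
Best pair: {Z, W} with total 2503.

{Z, W}, total 2503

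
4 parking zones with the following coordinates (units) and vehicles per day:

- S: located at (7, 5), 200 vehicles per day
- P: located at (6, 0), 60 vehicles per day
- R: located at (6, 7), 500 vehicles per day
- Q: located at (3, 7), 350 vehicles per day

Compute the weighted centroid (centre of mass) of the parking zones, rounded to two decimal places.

(5.23, 6.26)

The minimiser of Σwᵢ‖p−pᵢ‖² is the weighted centroid p* = (Σwᵢpᵢ)/(Σwᵢ).
Σwᵢ = 1110.
Σwᵢxᵢ = 200·7 + 60·6 + 500·6 + 350·3 = 5810.
Σwᵢyᵢ = 200·5 + 60·0 + 500·7 + 350·7 = 6950.
x* = 5810/1110 = 5.23, y* = 6950/1110 = 6.26.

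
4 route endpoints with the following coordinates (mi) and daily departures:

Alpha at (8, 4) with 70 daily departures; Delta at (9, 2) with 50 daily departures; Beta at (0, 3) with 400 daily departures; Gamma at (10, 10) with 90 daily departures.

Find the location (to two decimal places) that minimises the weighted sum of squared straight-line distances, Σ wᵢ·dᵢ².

(3.13, 4.07)

The minimiser of Σwᵢ‖p−pᵢ‖² is the weighted centroid p* = (Σwᵢpᵢ)/(Σwᵢ).
Σwᵢ = 610.
Σwᵢxᵢ = 70·8 + 50·9 + 400·0 + 90·10 = 1910.
Σwᵢyᵢ = 70·4 + 50·2 + 400·3 + 90·10 = 2480.
x* = 1910/610 = 3.13, y* = 2480/610 = 4.07.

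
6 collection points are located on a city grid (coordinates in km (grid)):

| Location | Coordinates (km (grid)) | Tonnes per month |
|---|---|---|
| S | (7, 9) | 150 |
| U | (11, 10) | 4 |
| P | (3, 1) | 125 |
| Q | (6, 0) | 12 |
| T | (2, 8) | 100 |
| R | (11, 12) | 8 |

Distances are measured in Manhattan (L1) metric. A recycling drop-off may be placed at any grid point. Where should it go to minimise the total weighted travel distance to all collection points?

(3, 8)

Manhattan distance separates: Σwᵢ(|x−xᵢ|+|y−yᵢ|) = Σwᵢ|x−xᵢ| + Σwᵢ|y−yᵢ|, so x and y are optimised independently as 1-D weighted medians.
Total weight W = 399; half = 199.5.
x-coordinate, sorted with cumulative weight:
  x=2 (T, w=100) cum 100
  x=3 (P, w=125) cum 225  ← median
  x=6 (Q, w=12) cum 237
  x=7 (S, w=150) cum 387
  x=11 (U, w=4) cum 391
  x=11 (R, w=8) cum 399
⇒ x* = 3
y-coordinate, sorted with cumulative weight:
  y=0 (Q, w=12) cum 12
  y=1 (P, w=125) cum 137
  y=8 (T, w=100) cum 237  ← median
  y=9 (S, w=150) cum 387
  y=10 (U, w=4) cum 391
  y=12 (R, w=8) cum 399
⇒ y* = 8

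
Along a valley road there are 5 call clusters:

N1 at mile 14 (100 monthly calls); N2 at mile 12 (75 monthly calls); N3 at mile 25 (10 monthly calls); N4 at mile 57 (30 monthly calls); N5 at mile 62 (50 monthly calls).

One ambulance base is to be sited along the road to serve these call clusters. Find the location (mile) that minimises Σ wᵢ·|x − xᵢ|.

For a sum of weighted absolute distances on a line, the optimum is the weighted median (not the mean). Total weight W = 265; half-weight = 132.5.
Sort by position and accumulate weight:
  mile 12 (N2, w=75) → cum 75
  mile 14 (N1, w=100) → cum 175  ≥ 132.5 → median here
  mile 25 (N3, w=10) → cum 185
  mile 57 (N4, w=30) → cum 215
  mile 62 (N5, w=50) → cum 265
Optimal location: mile 14.

x = 14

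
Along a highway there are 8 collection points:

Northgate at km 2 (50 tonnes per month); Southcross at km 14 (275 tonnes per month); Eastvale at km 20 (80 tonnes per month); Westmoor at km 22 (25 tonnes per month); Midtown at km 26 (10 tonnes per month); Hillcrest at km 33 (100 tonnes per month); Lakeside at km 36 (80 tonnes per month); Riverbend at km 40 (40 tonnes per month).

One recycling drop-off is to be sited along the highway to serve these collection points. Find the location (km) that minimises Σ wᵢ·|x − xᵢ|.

x = 20

For a sum of weighted absolute distances on a line, the optimum is the weighted median (not the mean). Total weight W = 660; half-weight = 330.
Sort by position and accumulate weight:
  km 2 (Northgate, w=50) → cum 50
  km 14 (Southcross, w=275) → cum 325
  km 20 (Eastvale, w=80) → cum 405  ≥ 330 → median here
  km 22 (Westmoor, w=25) → cum 430
  km 26 (Midtown, w=10) → cum 440
  km 33 (Hillcrest, w=100) → cum 540
  km 36 (Lakeside, w=80) → cum 620
  km 40 (Riverbend, w=40) → cum 660
Optimal location: km 20.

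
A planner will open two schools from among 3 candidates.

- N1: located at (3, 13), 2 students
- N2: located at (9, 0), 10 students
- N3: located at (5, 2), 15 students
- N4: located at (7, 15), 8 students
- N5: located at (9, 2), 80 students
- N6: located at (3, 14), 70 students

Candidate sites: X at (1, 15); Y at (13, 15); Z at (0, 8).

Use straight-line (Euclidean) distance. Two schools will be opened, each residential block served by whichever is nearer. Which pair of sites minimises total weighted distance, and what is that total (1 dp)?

{X, Z}, total 1313.1

Evaluate every pair (each demand assigned to the nearer of the two):
  {X, Z}: total = 1313.1
  {Y, Z}: total = 1632.1
  {X, Y}: total = 1657.6
Best pair: {X, Z} with total 1313.1.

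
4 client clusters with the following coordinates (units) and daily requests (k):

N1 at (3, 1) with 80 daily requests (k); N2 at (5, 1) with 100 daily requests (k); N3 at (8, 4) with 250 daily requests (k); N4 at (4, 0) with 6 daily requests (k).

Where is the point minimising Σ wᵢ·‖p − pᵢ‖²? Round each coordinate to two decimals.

(6.34, 2.71)

The minimiser of Σwᵢ‖p−pᵢ‖² is the weighted centroid p* = (Σwᵢpᵢ)/(Σwᵢ).
Σwᵢ = 436.
Σwᵢxᵢ = 80·3 + 100·5 + 250·8 + 6·4 = 2764.
Σwᵢyᵢ = 80·1 + 100·1 + 250·4 + 6·0 = 1180.
x* = 2764/436 = 6.34, y* = 1180/436 = 2.71.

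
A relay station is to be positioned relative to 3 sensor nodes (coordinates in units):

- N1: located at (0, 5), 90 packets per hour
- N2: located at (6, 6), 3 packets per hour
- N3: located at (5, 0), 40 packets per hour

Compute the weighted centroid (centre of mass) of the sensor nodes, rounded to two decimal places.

(1.64, 3.52)

The minimiser of Σwᵢ‖p−pᵢ‖² is the weighted centroid p* = (Σwᵢpᵢ)/(Σwᵢ).
Σwᵢ = 133.
Σwᵢxᵢ = 90·0 + 3·6 + 40·5 = 218.
Σwᵢyᵢ = 90·5 + 3·6 + 40·0 = 468.
x* = 218/133 = 1.64, y* = 468/133 = 3.52.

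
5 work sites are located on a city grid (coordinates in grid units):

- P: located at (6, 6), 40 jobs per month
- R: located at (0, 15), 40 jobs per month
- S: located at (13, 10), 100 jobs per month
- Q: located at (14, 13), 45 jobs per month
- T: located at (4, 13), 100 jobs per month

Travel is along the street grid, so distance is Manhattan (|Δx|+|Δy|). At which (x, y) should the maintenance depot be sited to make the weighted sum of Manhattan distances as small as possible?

(6, 13)

Manhattan distance separates: Σwᵢ(|x−xᵢ|+|y−yᵢ|) = Σwᵢ|x−xᵢ| + Σwᵢ|y−yᵢ|, so x and y are optimised independently as 1-D weighted medians.
Total weight W = 325; half = 162.5.
x-coordinate, sorted with cumulative weight:
  x=0 (R, w=40) cum 40
  x=4 (T, w=100) cum 140
  x=6 (P, w=40) cum 180  ← median
  x=13 (S, w=100) cum 280
  x=14 (Q, w=45) cum 325
⇒ x* = 6
y-coordinate, sorted with cumulative weight:
  y=6 (P, w=40) cum 40
  y=10 (S, w=100) cum 140
  y=13 (Q, w=45) cum 185  ← median
  y=13 (T, w=100) cum 285
  y=15 (R, w=40) cum 325
⇒ y* = 13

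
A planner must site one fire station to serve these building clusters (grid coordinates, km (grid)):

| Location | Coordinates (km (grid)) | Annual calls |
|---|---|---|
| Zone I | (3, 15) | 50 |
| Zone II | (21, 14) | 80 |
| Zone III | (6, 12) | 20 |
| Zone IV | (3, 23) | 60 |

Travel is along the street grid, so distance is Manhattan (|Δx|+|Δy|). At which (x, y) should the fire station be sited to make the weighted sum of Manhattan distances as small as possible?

Manhattan distance separates: Σwᵢ(|x−xᵢ|+|y−yᵢ|) = Σwᵢ|x−xᵢ| + Σwᵢ|y−yᵢ|, so x and y are optimised independently as 1-D weighted medians.
Total weight W = 210; half = 105.
x-coordinate, sorted with cumulative weight:
  x=3 (Zone I, w=50) cum 50
  x=3 (Zone IV, w=60) cum 110  ← median
  x=6 (Zone III, w=20) cum 130
  x=21 (Zone II, w=80) cum 210
⇒ x* = 3
y-coordinate, sorted with cumulative weight:
  y=12 (Zone III, w=20) cum 20
  y=14 (Zone II, w=80) cum 100
  y=15 (Zone I, w=50) cum 150  ← median
  y=23 (Zone IV, w=60) cum 210
⇒ y* = 15

(3, 15)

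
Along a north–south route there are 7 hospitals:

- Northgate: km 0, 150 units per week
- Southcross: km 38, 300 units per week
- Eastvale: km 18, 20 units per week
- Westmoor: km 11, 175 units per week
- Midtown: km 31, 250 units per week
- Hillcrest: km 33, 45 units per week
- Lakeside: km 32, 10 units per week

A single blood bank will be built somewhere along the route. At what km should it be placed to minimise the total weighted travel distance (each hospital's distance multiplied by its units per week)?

x = 31

For a sum of weighted absolute distances on a line, the optimum is the weighted median (not the mean). Total weight W = 950; half-weight = 475.
Sort by position and accumulate weight:
  km 0 (Northgate, w=150) → cum 150
  km 11 (Westmoor, w=175) → cum 325
  km 18 (Eastvale, w=20) → cum 345
  km 31 (Midtown, w=250) → cum 595  ≥ 475 → median here
  km 32 (Lakeside, w=10) → cum 605
  km 33 (Hillcrest, w=45) → cum 650
  km 38 (Southcross, w=300) → cum 950
Optimal location: km 31.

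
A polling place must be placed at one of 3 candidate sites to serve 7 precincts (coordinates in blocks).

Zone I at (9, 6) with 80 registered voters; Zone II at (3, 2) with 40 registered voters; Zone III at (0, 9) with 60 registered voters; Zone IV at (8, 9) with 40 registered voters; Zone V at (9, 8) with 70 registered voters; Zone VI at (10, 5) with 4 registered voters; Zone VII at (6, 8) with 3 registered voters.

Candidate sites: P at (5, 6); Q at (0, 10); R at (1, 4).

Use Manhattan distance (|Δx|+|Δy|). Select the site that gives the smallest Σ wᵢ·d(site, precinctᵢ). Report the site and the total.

P, total 1733 blocks

Total weighted distance at each candidate:
  P (5, 6): total = 1733
  Q (0, 10): total = 2754
  R (1, 4): total = 2707
Minimum is at P with total 1733 blocks.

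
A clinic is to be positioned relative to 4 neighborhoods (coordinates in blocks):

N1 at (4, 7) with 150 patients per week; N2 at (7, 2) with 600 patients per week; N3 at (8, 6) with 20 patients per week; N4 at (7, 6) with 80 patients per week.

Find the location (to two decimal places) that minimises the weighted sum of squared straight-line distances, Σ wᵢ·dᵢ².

The minimiser of Σwᵢ‖p−pᵢ‖² is the weighted centroid p* = (Σwᵢpᵢ)/(Σwᵢ).
Σwᵢ = 850.
Σwᵢxᵢ = 150·4 + 600·7 + 20·8 + 80·7 = 5520.
Σwᵢyᵢ = 150·7 + 600·2 + 20·6 + 80·6 = 2850.
x* = 5520/850 = 6.49, y* = 2850/850 = 3.35.

(6.49, 3.35)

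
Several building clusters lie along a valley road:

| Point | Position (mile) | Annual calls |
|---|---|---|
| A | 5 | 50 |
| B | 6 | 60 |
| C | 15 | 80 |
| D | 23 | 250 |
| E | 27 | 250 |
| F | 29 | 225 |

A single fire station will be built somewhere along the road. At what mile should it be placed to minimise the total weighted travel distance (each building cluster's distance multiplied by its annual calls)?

x = 27

For a sum of weighted absolute distances on a line, the optimum is the weighted median (not the mean). Total weight W = 915; half-weight = 457.5.
Sort by position and accumulate weight:
  mile 5 (A, w=50) → cum 50
  mile 6 (B, w=60) → cum 110
  mile 15 (C, w=80) → cum 190
  mile 23 (D, w=250) → cum 440
  mile 27 (E, w=250) → cum 690  ≥ 457.5 → median here
  mile 29 (F, w=225) → cum 915
Optimal location: mile 27.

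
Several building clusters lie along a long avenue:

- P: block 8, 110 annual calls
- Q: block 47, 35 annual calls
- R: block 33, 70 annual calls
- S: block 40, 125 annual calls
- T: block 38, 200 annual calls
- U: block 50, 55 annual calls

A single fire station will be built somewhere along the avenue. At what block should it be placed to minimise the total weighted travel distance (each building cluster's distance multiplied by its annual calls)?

x = 38

For a sum of weighted absolute distances on a line, the optimum is the weighted median (not the mean). Total weight W = 595; half-weight = 297.5.
Sort by position and accumulate weight:
  block 8 (P, w=110) → cum 110
  block 33 (R, w=70) → cum 180
  block 38 (T, w=200) → cum 380  ≥ 297.5 → median here
  block 40 (S, w=125) → cum 505
  block 47 (Q, w=35) → cum 540
  block 50 (U, w=55) → cum 595
Optimal location: block 38.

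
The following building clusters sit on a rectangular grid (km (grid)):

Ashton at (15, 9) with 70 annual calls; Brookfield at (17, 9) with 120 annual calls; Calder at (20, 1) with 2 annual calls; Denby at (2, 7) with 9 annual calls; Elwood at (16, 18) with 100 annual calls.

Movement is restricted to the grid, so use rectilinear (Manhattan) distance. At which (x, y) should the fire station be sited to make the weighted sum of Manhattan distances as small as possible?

(16, 9)

Manhattan distance separates: Σwᵢ(|x−xᵢ|+|y−yᵢ|) = Σwᵢ|x−xᵢ| + Σwᵢ|y−yᵢ|, so x and y are optimised independently as 1-D weighted medians.
Total weight W = 301; half = 150.5.
x-coordinate, sorted with cumulative weight:
  x=2 (Denby, w=9) cum 9
  x=15 (Ashton, w=70) cum 79
  x=16 (Elwood, w=100) cum 179  ← median
  x=17 (Brookfield, w=120) cum 299
  x=20 (Calder, w=2) cum 301
⇒ x* = 16
y-coordinate, sorted with cumulative weight:
  y=1 (Calder, w=2) cum 2
  y=7 (Denby, w=9) cum 11
  y=9 (Ashton, w=70) cum 81
  y=9 (Brookfield, w=120) cum 201  ← median
  y=18 (Elwood, w=100) cum 301
⇒ y* = 9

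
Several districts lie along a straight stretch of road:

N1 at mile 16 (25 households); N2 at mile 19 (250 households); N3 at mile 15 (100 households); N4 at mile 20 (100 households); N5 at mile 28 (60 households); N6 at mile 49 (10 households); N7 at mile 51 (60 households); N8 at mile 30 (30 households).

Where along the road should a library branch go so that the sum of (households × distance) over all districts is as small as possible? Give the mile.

For a sum of weighted absolute distances on a line, the optimum is the weighted median (not the mean). Total weight W = 635; half-weight = 317.5.
Sort by position and accumulate weight:
  mile 15 (N3, w=100) → cum 100
  mile 16 (N1, w=25) → cum 125
  mile 19 (N2, w=250) → cum 375  ≥ 317.5 → median here
  mile 20 (N4, w=100) → cum 475
  mile 28 (N5, w=60) → cum 535
  mile 30 (N8, w=30) → cum 565
  mile 49 (N6, w=10) → cum 575
  mile 51 (N7, w=60) → cum 635
Optimal location: mile 19.

x = 19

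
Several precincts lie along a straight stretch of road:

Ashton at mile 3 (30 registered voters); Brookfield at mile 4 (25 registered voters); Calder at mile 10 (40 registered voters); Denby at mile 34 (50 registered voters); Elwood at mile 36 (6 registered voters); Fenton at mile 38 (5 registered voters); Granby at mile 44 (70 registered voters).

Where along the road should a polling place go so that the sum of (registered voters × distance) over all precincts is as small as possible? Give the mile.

For a sum of weighted absolute distances on a line, the optimum is the weighted median (not the mean). Total weight W = 226; half-weight = 113.
Sort by position and accumulate weight:
  mile 3 (Ashton, w=30) → cum 30
  mile 4 (Brookfield, w=25) → cum 55
  mile 10 (Calder, w=40) → cum 95
  mile 34 (Denby, w=50) → cum 145  ≥ 113 → median here
  mile 36 (Elwood, w=6) → cum 151
  mile 38 (Fenton, w=5) → cum 156
  mile 44 (Granby, w=70) → cum 226
Optimal location: mile 34.

x = 34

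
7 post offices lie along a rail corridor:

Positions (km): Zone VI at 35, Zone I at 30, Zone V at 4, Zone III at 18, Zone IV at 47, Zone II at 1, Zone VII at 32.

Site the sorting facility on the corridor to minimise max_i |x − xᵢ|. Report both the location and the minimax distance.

location 24, max distance 23

The 1-center on a line is the midpoint of the two extreme points: leftmost at 1, rightmost at 47.
Optimal location = (1 + 47)/2 = 24; maximum distance = (47 − 1)/2 = 23.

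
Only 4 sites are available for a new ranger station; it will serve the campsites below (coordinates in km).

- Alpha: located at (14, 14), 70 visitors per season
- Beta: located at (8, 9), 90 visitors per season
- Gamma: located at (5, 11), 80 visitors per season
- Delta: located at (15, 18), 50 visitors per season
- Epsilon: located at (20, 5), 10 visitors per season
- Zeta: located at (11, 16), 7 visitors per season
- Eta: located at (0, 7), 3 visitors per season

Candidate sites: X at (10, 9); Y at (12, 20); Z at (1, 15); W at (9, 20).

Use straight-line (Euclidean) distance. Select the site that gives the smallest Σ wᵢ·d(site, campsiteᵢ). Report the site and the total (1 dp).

X, total 1761.6 km

Total weighted distance at each candidate:
  X (10, 9): total = 1761.6
  Y (12, 20): total = 2840.5
  Z (1, 15): total = 3220.1
  W (9, 20): total = 2909.7
Minimum is at X with total 1761.6 km.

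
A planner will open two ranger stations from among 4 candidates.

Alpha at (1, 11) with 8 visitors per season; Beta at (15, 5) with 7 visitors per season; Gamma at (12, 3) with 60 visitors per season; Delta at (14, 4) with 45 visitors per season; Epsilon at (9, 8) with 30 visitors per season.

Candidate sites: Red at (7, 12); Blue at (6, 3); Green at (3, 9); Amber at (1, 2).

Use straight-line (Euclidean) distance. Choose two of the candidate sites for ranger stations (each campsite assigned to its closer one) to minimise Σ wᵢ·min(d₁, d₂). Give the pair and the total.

Evaluate every pair (each demand assigned to the nearer of the two):
  {Red, Blue}: total = 970.2
  {Blue, Green}: total = 984.9
  {Blue, Amber}: total = 1034.3
  {Red, Green}: total = 1327.3
  {Red, Amber}: total = 1353.3
  {Green, Amber}: total = 1486.4
Best pair: {Red, Blue} with total 970.2.

{Red, Blue}, total 970.2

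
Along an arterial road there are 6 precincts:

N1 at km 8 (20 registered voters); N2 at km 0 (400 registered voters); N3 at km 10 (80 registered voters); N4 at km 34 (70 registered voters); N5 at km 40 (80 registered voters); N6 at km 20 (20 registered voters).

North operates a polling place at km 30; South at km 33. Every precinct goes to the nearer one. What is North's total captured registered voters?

The indifferent point is the midpoint (30+33)/2 = 31.5; precincts left of it (closer to North at 30) go to North, those right go to South.
  N2 at 0 (w=400) → North
  N1 at 8 (w=20) → North
  N3 at 10 (w=80) → North
  N6 at 20 (w=20) → North
  N4 at 34 (w=70) → South
  N5 at 40 (w=80) → South
North captures 520; South captures 150.

520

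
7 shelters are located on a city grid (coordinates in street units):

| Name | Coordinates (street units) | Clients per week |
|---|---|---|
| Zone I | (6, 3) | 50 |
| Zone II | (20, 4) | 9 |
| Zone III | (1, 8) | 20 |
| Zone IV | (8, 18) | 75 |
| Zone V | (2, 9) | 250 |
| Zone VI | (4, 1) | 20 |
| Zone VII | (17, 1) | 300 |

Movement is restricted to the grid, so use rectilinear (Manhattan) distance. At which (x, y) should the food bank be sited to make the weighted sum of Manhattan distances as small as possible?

Manhattan distance separates: Σwᵢ(|x−xᵢ|+|y−yᵢ|) = Σwᵢ|x−xᵢ| + Σwᵢ|y−yᵢ|, so x and y are optimised independently as 1-D weighted medians.
Total weight W = 724; half = 362.
x-coordinate, sorted with cumulative weight:
  x=1 (Zone III, w=20) cum 20
  x=2 (Zone V, w=250) cum 270
  x=4 (Zone VI, w=20) cum 290
  x=6 (Zone I, w=50) cum 340
  x=8 (Zone IV, w=75) cum 415  ← median
  x=17 (Zone VII, w=300) cum 715
  x=20 (Zone II, w=9) cum 724
⇒ x* = 8
y-coordinate, sorted with cumulative weight:
  y=1 (Zone VI, w=20) cum 20
  y=1 (Zone VII, w=300) cum 320
  y=3 (Zone I, w=50) cum 370  ← median
  y=4 (Zone II, w=9) cum 379
  y=8 (Zone III, w=20) cum 399
  y=9 (Zone V, w=250) cum 649
  y=18 (Zone IV, w=75) cum 724
⇒ y* = 3

(8, 3)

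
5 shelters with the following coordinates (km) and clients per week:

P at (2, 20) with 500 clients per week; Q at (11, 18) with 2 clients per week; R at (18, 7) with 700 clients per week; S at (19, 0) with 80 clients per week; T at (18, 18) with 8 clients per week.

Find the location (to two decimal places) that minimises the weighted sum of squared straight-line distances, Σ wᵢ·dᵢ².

The minimiser of Σwᵢ‖p−pᵢ‖² is the weighted centroid p* = (Σwᵢpᵢ)/(Σwᵢ).
Σwᵢ = 1290.
Σwᵢxᵢ = 500·2 + 2·11 + 700·18 + 80·19 + 8·18 = 15286.
Σwᵢyᵢ = 500·20 + 2·18 + 700·7 + 80·0 + 8·18 = 15080.
x* = 15286/1290 = 11.85, y* = 15080/1290 = 11.69.

(11.85, 11.69)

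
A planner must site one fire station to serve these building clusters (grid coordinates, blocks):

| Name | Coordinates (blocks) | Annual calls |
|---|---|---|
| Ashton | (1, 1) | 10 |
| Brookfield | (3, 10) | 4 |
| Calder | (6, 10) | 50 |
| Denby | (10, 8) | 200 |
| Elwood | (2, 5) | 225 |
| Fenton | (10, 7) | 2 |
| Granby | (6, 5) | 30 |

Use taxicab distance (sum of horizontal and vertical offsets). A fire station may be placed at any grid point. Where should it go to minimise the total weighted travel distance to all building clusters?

(6, 5)

Manhattan distance separates: Σwᵢ(|x−xᵢ|+|y−yᵢ|) = Σwᵢ|x−xᵢ| + Σwᵢ|y−yᵢ|, so x and y are optimised independently as 1-D weighted medians.
Total weight W = 521; half = 260.5.
x-coordinate, sorted with cumulative weight:
  x=1 (Ashton, w=10) cum 10
  x=2 (Elwood, w=225) cum 235
  x=3 (Brookfield, w=4) cum 239
  x=6 (Calder, w=50) cum 289  ← median
  x=6 (Granby, w=30) cum 319
  x=10 (Denby, w=200) cum 519
  x=10 (Fenton, w=2) cum 521
⇒ x* = 6
y-coordinate, sorted with cumulative weight:
  y=1 (Ashton, w=10) cum 10
  y=5 (Elwood, w=225) cum 235
  y=5 (Granby, w=30) cum 265  ← median
  y=7 (Fenton, w=2) cum 267
  y=8 (Denby, w=200) cum 467
  y=10 (Brookfield, w=4) cum 471
  y=10 (Calder, w=50) cum 521
⇒ y* = 5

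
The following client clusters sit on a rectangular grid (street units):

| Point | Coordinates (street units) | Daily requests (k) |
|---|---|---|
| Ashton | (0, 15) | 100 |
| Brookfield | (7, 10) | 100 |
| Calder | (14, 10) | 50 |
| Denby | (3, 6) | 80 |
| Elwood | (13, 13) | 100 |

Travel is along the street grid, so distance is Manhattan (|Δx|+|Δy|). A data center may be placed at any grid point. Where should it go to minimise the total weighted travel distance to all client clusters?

Manhattan distance separates: Σwᵢ(|x−xᵢ|+|y−yᵢ|) = Σwᵢ|x−xᵢ| + Σwᵢ|y−yᵢ|, so x and y are optimised independently as 1-D weighted medians.
Total weight W = 430; half = 215.
x-coordinate, sorted with cumulative weight:
  x=0 (Ashton, w=100) cum 100
  x=3 (Denby, w=80) cum 180
  x=7 (Brookfield, w=100) cum 280  ← median
  x=13 (Elwood, w=100) cum 380
  x=14 (Calder, w=50) cum 430
⇒ x* = 7
y-coordinate, sorted with cumulative weight:
  y=6 (Denby, w=80) cum 80
  y=10 (Brookfield, w=100) cum 180
  y=10 (Calder, w=50) cum 230  ← median
  y=13 (Elwood, w=100) cum 330
  y=15 (Ashton, w=100) cum 430
⇒ y* = 10

(7, 10)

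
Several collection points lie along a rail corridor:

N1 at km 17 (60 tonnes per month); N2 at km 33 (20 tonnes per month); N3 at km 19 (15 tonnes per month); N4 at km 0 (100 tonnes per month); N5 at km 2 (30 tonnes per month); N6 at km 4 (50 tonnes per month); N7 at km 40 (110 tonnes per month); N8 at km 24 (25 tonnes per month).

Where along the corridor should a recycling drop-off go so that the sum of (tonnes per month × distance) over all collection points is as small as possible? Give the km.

For a sum of weighted absolute distances on a line, the optimum is the weighted median (not the mean). Total weight W = 410; half-weight = 205.
Sort by position and accumulate weight:
  km 0 (N4, w=100) → cum 100
  km 2 (N5, w=30) → cum 130
  km 4 (N6, w=50) → cum 180
  km 17 (N1, w=60) → cum 240  ≥ 205 → median here
  km 19 (N3, w=15) → cum 255
  km 24 (N8, w=25) → cum 280
  km 33 (N2, w=20) → cum 300
  km 40 (N7, w=110) → cum 410
Optimal location: km 17.

x = 17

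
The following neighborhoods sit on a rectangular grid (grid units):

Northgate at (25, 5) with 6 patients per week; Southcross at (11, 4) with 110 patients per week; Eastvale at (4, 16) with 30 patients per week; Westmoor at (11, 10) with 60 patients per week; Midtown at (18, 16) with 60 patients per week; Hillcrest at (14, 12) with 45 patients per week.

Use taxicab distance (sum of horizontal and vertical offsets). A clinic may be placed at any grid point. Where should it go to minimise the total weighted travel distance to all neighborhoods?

Manhattan distance separates: Σwᵢ(|x−xᵢ|+|y−yᵢ|) = Σwᵢ|x−xᵢ| + Σwᵢ|y−yᵢ|, so x and y are optimised independently as 1-D weighted medians.
Total weight W = 311; half = 155.5.
x-coordinate, sorted with cumulative weight:
  x=4 (Eastvale, w=30) cum 30
  x=11 (Southcross, w=110) cum 140
  x=11 (Westmoor, w=60) cum 200  ← median
  x=14 (Hillcrest, w=45) cum 245
  x=18 (Midtown, w=60) cum 305
  x=25 (Northgate, w=6) cum 311
⇒ x* = 11
y-coordinate, sorted with cumulative weight:
  y=4 (Southcross, w=110) cum 110
  y=5 (Northgate, w=6) cum 116
  y=10 (Westmoor, w=60) cum 176  ← median
  y=12 (Hillcrest, w=45) cum 221
  y=16 (Eastvale, w=30) cum 251
  y=16 (Midtown, w=60) cum 311
⇒ y* = 10

(11, 10)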